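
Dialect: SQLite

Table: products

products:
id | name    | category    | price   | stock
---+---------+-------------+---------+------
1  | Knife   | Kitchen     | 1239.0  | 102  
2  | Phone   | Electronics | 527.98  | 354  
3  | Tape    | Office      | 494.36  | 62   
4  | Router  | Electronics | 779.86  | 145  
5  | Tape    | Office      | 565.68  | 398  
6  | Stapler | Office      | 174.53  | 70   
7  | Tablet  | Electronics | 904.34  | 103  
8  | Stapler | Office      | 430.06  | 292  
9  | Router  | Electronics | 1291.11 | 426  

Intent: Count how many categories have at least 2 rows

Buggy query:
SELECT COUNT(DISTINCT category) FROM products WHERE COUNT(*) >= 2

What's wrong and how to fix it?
Bug: COUNT(*) cannot appear in WHERE; the per-group count doesn't exist yet

Fix: Group first with HAVING COUNT(*) >= 2, then COUNT the resulting groups

Corrected query:
SELECT COUNT(*) FROM (SELECT category FROM products GROUP BY category HAVING COUNT(*) >= 2)

Result:
COUNT(*)
--------
2       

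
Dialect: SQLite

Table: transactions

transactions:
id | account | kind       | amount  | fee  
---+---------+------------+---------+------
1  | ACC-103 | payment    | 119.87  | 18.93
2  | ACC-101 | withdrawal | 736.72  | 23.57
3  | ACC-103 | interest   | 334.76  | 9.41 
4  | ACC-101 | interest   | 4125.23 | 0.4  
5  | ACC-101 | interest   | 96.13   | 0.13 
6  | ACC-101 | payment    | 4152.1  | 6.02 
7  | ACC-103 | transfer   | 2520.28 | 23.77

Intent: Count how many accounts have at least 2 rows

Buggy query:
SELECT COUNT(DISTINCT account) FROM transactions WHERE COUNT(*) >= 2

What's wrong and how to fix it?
Bug: COUNT(*) cannot appear in WHERE; the per-group count doesn't exist yet

Fix: Group first with HAVING COUNT(*) >= 2, then COUNT the resulting groups

Corrected query:
SELECT COUNT(*) FROM (SELECT account FROM transactions GROUP BY account HAVING COUNT(*) >= 2)

Result:
COUNT(*)
--------
2       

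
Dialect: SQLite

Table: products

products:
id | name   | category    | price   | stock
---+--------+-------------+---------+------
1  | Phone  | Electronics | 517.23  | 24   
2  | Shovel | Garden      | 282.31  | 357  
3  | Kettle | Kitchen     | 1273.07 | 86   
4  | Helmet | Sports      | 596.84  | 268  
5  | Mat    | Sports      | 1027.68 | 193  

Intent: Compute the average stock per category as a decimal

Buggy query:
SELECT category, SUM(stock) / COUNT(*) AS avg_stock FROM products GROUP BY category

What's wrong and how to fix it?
Bug: SUM(stock) and COUNT(*) are both integers; the division truncates the fractional part

Fix: Cast one side to REAL so the division keeps the fractional part

Corrected query:
SELECT category, SUM(stock) * 1.0 / COUNT(*) AS avg_stock FROM products GROUP BY category

Result:
category    | avg_stock
------------+----------
Electronics | 24       
Garden      | 357      
Kitchen     | 86       
Sports      | 230.5    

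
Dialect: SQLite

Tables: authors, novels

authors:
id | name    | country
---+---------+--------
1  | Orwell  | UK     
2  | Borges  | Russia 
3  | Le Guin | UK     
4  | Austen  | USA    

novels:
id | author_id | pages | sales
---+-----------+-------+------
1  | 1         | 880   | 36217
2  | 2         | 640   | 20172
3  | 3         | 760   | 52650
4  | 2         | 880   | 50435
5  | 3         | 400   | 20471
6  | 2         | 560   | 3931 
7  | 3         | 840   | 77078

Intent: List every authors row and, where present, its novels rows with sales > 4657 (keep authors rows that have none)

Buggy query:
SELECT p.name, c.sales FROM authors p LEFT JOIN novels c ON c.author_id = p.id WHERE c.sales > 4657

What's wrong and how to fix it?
Bug: A WHERE condition on the right-hand table after LEFT JOIN drops unmatched parents

Fix: Put 'c.sales > 4657' in the JOIN's ON clause instead of WHERE

Corrected query:
SELECT p.name, c.sales FROM authors p LEFT JOIN novels c ON c.author_id = p.id AND c.sales > 4657

Result:
name    | sales
--------+------
Orwell  | 36217
Borges  | 20172
Borges  | 50435
Le Guin | 20471
Le Guin | 52650
Le Guin | 77078
Austen  | NULL 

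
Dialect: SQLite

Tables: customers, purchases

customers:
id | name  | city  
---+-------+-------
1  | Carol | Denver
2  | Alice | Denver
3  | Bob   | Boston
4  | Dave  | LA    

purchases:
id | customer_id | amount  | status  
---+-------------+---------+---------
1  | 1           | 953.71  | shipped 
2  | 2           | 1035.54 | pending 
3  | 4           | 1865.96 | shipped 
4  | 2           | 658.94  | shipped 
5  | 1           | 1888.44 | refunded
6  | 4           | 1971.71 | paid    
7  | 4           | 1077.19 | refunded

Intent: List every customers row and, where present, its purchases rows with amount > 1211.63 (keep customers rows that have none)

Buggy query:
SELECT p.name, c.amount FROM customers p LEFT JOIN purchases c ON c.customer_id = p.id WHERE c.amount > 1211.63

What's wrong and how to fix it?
Bug: A WHERE condition on the right-hand table after LEFT JOIN drops unmatched parents

Fix: Put 'c.amount > 1211.63' in the JOIN's ON clause instead of WHERE

Corrected query:
SELECT p.name, c.amount FROM customers p LEFT JOIN purchases c ON c.customer_id = p.id AND c.amount > 1211.63

Result:
name  | amount 
------+--------
Carol | 1888.44
Alice | NULL   
Bob   | NULL   
Dave  | 1865.96
Dave  | 1971.71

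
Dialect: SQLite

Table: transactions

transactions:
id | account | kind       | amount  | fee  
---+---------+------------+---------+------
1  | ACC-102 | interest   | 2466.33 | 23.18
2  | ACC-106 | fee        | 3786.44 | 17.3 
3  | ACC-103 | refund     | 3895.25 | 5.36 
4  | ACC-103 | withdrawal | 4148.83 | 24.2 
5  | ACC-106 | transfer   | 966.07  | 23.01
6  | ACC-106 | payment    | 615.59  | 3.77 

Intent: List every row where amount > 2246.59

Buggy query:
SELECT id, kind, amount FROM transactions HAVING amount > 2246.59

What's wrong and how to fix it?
Bug: HAVING filters the output of aggregation, but this query has no GROUP BY and no aggregate functions, so SQLite rejects it (HAVING clause on a non-aggregate query); the condition here is per row

Fix: Replace HAVING with WHERE since the condition applies to individual rows

Corrected query:
SELECT id, kind, amount FROM transactions WHERE amount > 2246.59

Result:
id | kind       | amount 
---+------------+--------
1  | interest   | 2466.33
2  | fee        | 3786.44
3  | refund     | 3895.25
4  | withdrawal | 4148.83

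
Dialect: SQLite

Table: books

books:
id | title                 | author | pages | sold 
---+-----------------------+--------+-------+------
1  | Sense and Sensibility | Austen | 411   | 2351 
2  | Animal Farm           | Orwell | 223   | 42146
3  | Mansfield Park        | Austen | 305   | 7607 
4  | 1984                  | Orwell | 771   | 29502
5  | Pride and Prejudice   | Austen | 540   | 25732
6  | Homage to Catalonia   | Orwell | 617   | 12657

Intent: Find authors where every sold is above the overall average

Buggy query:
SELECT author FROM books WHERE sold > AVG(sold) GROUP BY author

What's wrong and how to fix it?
Bug: AVG() is an aggregate; it can't sit directly in WHERE

Fix: Compute the overall average in a scalar subquery and compare each group's MIN against it in HAVING

Corrected query:
SELECT author FROM books GROUP BY author HAVING MIN(sold) > (SELECT AVG(sold) FROM books)

Result:
(no rows)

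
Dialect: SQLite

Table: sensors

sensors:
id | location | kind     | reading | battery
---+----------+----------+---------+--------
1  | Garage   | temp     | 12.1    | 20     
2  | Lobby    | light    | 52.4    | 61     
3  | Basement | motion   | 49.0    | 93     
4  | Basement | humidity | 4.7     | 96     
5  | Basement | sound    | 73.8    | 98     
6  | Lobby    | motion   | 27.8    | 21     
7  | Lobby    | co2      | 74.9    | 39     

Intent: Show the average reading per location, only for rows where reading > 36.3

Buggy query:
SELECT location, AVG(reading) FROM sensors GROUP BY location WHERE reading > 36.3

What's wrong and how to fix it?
Bug: Row-level WHERE must come before GROUP BY in the clause order

Fix: Move the WHERE clause before GROUP BY

Corrected query:
SELECT location, AVG(reading) FROM sensors WHERE reading > 36.3 GROUP BY location

Result:
location | AVG(reading)
---------+-------------
Basement | 61.4        
Lobby    | 63.65       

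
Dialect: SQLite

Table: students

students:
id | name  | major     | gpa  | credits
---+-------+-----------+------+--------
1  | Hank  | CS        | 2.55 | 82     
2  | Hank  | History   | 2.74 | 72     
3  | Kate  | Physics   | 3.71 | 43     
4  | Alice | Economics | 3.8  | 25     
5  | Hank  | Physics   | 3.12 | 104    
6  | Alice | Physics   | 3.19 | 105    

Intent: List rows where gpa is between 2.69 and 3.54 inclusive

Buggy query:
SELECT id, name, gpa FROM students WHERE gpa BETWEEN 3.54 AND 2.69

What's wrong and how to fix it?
Bug: The bounds are reversed; BETWEEN a AND b requires a <= b to match anything

Fix: Swap the bounds so the smaller value comes first

Corrected query:
SELECT id, name, gpa FROM students WHERE gpa BETWEEN 2.69 AND 3.54

Result:
id | name  | gpa 
---+-------+-----
2  | Hank  | 2.74
5  | Hank  | 3.12
6  | Alice | 3.19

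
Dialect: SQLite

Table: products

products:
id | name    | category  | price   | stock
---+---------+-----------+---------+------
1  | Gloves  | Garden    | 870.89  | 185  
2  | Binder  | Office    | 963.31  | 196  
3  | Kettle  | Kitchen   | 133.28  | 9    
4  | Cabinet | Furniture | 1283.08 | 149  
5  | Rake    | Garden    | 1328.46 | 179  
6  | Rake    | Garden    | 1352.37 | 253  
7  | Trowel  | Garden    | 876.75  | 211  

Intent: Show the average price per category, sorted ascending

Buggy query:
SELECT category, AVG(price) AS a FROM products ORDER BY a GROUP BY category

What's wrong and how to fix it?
Bug: ORDER BY appears before GROUP BY; SQL clause order requires GROUP BY first

Fix: Reorder: SELECT … FROM … GROUP BY … ORDER BY …

Corrected query:
SELECT category, AVG(price) AS a FROM products GROUP BY category ORDER BY a

Result:
category  | a        
----------+----------
Kitchen   | 133.28   
Office    | 963.31   
Garden    | 1107.1175
Furniture | 1283.08  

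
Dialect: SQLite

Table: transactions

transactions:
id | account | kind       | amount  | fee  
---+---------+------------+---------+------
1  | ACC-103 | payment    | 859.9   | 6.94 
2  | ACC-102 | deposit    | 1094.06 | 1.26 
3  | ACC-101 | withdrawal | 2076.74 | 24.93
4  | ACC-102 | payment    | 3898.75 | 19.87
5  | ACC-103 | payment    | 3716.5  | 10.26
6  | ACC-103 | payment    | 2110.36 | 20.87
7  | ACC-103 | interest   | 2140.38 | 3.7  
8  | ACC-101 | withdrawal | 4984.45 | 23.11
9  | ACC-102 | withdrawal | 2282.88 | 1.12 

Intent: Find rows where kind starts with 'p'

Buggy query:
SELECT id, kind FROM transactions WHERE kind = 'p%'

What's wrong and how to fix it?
Bug: Wildcards only work with LIKE; '=' treats '%' as a literal character

Fix: Replace '=' with LIKE so 'p%' is treated as a pattern

Corrected query:
SELECT id, kind FROM transactions WHERE kind LIKE 'p%'

Result:
id | kind   
---+--------
1  | payment
4  | payment
5  | payment
6  | payment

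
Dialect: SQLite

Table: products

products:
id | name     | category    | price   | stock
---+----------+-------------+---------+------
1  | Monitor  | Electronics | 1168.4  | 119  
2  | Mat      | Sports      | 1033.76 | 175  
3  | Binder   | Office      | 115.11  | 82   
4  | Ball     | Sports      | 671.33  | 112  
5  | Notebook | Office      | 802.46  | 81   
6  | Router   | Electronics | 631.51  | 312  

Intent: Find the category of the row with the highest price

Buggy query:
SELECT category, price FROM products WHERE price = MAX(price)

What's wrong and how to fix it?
Bug: WHERE is evaluated per row; an aggregate over the whole table isn't defined there

Fix: Use a subquery: WHERE price = (SELECT MAX(price) FROM products)

Corrected query:
SELECT category, price FROM products WHERE price = (SELECT MAX(price) FROM products)

Result:
category    | price 
------------+-------
Electronics | 1168.4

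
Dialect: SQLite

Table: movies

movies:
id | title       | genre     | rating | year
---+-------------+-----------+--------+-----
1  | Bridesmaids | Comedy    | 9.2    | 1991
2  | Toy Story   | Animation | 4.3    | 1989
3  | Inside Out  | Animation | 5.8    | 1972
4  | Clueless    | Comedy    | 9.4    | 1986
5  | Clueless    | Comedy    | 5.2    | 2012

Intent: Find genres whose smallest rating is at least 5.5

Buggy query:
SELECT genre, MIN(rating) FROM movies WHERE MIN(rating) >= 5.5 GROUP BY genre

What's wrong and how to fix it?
Bug: MIN() in WHERE is a misuse of aggregate

Fix: Replace WHERE with HAVING after the GROUP BY

Corrected query:
SELECT genre, MIN(rating) FROM movies GROUP BY genre HAVING MIN(rating) >= 5.5

Result:
(no rows)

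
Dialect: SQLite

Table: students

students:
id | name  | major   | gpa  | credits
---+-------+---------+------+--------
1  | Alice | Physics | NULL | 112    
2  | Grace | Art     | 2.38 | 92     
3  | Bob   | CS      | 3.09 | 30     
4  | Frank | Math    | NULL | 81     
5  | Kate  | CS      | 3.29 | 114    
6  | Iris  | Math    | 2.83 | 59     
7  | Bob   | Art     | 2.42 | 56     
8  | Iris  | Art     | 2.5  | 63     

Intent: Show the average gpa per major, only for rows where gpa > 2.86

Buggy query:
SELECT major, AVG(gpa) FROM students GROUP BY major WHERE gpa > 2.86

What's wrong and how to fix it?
Bug: WHERE cannot follow GROUP BY

Fix: Place WHERE between FROM and GROUP BY

Corrected query:
SELECT major, AVG(gpa) FROM students WHERE gpa > 2.86 GROUP BY major

Result:
major | AVG(gpa)
------+---------
CS    | 3.19    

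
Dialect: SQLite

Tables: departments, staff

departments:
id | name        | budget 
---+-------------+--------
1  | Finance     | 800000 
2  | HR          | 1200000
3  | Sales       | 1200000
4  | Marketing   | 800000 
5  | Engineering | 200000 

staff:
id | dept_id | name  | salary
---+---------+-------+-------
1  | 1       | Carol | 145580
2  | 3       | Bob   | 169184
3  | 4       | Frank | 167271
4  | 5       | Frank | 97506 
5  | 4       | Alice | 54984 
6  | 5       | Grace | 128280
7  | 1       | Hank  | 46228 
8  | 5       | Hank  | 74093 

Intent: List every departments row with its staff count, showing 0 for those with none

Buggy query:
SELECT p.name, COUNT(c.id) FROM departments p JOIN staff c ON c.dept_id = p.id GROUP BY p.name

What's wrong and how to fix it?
Bug: An inner join excludes parents with zero children

Fix: Switch to LEFT JOIN to retain unmatched parent rows

Corrected query:
SELECT p.name, COUNT(c.id) FROM departments p LEFT JOIN staff c ON c.dept_id = p.id GROUP BY p.name

Result:
name        | COUNT(c.id)
------------+------------
Engineering | 3          
Finance     | 2          
HR          | 0          
Marketing   | 2          
Sales       | 1          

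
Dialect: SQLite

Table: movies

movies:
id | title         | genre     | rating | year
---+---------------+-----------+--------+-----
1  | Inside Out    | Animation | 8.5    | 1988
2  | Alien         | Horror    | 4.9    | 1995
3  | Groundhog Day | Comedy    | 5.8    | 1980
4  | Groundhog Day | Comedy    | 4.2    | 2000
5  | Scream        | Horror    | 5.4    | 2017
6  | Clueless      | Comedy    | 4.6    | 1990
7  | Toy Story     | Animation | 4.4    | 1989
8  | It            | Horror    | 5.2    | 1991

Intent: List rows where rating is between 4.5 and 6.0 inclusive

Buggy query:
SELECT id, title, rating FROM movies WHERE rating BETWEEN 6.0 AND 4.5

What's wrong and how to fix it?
Bug: BETWEEN expects the lower bound first; with 6.0 AND 4.5 the range is empty

Fix: Swap the bounds so the smaller value comes first

Corrected query:
SELECT id, title, rating FROM movies WHERE rating BETWEEN 4.5 AND 6.0

Result:
id | title         | rating
---+---------------+-------
2  | Alien         | 4.9   
3  | Groundhog Day | 5.8   
5  | Scream        | 5.4   
6  | Clueless      | 4.6   
8  | It            | 5.2   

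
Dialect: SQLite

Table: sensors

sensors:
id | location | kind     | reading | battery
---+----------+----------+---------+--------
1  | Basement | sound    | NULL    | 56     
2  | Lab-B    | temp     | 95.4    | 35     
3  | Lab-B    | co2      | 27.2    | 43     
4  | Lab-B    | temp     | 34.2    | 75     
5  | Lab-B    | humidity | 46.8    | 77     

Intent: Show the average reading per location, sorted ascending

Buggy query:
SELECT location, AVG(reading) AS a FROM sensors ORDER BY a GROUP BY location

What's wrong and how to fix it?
Bug: ORDER BY appears before GROUP BY; SQL clause order requires GROUP BY first

Fix: Move ORDER BY to the end, after GROUP BY

Corrected query:
SELECT location, AVG(reading) AS a FROM sensors GROUP BY location ORDER BY a

Result:
location | a   
---------+-----
Basement | NULL
Lab-B    | 50.9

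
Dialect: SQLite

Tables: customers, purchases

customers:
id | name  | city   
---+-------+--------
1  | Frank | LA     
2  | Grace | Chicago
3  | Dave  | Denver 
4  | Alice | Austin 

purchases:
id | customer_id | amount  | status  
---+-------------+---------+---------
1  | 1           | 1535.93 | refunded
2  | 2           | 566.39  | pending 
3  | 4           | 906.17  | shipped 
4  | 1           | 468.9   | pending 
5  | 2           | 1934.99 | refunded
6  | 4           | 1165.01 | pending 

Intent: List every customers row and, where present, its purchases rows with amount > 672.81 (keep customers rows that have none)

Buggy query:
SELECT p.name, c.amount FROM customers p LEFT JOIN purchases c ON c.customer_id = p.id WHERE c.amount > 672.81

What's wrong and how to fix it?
Bug: A WHERE condition on the right-hand table after LEFT JOIN drops unmatched parents

Fix: Put 'c.amount > 672.81' in the JOIN's ON clause instead of WHERE

Corrected query:
SELECT p.name, c.amount FROM customers p LEFT JOIN purchases c ON c.customer_id = p.id AND c.amount > 672.81

Result:
name  | amount 
------+--------
Frank | 1535.93
Grace | 1934.99
Dave  | NULL   
Alice | 906.17 
Alice | 1165.01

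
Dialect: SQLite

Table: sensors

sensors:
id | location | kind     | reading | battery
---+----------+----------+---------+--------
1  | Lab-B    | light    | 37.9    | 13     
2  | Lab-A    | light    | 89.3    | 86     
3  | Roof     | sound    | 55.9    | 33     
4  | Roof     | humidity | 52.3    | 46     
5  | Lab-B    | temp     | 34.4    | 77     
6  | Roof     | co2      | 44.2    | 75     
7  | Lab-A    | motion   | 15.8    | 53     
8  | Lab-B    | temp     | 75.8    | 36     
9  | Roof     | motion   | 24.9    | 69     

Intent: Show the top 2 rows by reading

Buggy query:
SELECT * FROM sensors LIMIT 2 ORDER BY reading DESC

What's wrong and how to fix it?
Bug: LIMIT must come after ORDER BY

Fix: Sort with ORDER BY, then apply LIMIT

Corrected query:
SELECT * FROM sensors ORDER BY reading DESC LIMIT 2

Result:
id | location | kind  | reading | battery
---+----------+-------+---------+--------
2  | Lab-A    | light | 89.3    | 86     
8  | Lab-B    | temp  | 75.8    | 36     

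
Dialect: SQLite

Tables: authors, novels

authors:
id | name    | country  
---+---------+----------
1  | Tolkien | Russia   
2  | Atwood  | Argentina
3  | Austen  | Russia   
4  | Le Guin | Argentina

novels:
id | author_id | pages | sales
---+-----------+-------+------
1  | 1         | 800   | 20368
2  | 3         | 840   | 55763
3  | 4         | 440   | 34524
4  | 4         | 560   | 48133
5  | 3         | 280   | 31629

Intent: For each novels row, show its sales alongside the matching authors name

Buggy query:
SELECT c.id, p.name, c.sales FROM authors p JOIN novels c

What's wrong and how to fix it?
Bug: Missing join condition: each novels row is matched to all authors rows instead of just its own

Fix: Specify the join condition linking the foreign key to the parent id

Corrected query:
SELECT c.id, p.name, c.sales FROM authors p JOIN novels c ON c.author_id = p.id

Result:
id | name    | sales
---+---------+------
1  | Tolkien | 20368
2  | Austen  | 55763
3  | Le Guin | 34524
4  | Le Guin | 48133
5  | Austen  | 31629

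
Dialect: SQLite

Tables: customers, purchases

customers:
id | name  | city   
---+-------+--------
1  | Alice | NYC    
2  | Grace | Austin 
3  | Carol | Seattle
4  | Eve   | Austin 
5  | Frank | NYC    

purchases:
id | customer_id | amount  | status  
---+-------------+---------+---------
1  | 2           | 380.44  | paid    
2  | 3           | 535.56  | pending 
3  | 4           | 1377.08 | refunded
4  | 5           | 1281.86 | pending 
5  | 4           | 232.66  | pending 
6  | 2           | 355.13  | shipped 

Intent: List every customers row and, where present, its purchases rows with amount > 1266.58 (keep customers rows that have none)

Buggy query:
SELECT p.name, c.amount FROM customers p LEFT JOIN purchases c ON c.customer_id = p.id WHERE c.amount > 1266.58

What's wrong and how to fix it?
Bug: Filtering c.amount in WHERE discards the NULL rows produced by LEFT JOIN, turning it into an inner join

Fix: Move the right-table condition into the ON clause so unmatched parents are kept

Corrected query:
SELECT p.name, c.amount FROM customers p LEFT JOIN purchases c ON c.customer_id = p.id AND c.amount > 1266.58

Result:
name  | amount 
------+--------
Alice | NULL   
Grace | NULL   
Carol | NULL   
Eve   | 1377.08
Frank | 1281.86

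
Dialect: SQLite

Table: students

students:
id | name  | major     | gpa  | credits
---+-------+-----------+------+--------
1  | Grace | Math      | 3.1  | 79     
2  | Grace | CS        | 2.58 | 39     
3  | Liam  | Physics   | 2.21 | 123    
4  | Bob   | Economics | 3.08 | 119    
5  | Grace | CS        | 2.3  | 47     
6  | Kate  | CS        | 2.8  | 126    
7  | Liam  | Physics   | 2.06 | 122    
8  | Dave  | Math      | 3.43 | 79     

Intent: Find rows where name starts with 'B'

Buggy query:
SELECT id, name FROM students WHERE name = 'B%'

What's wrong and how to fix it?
Bug: Wildcards only work with LIKE; '=' treats '%' as a literal character

Fix: Use LIKE for wildcard pattern matching

Corrected query:
SELECT id, name FROM students WHERE name LIKE 'B%'

Result:
id | name
---+-----
4  | Bob 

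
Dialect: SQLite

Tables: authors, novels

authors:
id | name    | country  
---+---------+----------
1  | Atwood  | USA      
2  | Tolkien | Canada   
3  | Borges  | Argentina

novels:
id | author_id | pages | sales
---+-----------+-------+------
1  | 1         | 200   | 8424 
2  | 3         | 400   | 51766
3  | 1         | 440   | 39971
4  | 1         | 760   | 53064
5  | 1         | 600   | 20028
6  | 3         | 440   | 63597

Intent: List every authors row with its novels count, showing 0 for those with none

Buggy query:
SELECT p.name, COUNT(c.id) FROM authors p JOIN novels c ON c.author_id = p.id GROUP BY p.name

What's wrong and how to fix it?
Bug: An inner join excludes parents with zero children

Fix: Use LEFT JOIN so parents without children still appear (COUNT(c.id) gives 0)

Corrected query:
SELECT p.name, COUNT(c.id) FROM authors p LEFT JOIN novels c ON c.author_id = p.id GROUP BY p.name

Result:
name    | COUNT(c.id)
--------+------------
Atwood  | 4          
Borges  | 2          
Tolkien | 0          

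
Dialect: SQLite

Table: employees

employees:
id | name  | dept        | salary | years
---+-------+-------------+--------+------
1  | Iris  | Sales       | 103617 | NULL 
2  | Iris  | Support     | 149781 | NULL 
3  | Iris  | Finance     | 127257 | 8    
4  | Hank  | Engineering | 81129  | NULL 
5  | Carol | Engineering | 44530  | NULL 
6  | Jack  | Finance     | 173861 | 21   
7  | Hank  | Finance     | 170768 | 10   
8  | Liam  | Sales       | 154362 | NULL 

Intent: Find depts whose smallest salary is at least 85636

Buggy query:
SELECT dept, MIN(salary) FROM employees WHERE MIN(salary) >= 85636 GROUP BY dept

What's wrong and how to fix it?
Bug: MIN() in WHERE is a misuse of aggregate

Fix: Replace WHERE with HAVING after the GROUP BY

Corrected query:
SELECT dept, MIN(salary) FROM employees GROUP BY dept HAVING MIN(salary) >= 85636

Result:
dept    | MIN(salary)
--------+------------
Finance | 127257     
Sales   | 103617     
Support | 149781     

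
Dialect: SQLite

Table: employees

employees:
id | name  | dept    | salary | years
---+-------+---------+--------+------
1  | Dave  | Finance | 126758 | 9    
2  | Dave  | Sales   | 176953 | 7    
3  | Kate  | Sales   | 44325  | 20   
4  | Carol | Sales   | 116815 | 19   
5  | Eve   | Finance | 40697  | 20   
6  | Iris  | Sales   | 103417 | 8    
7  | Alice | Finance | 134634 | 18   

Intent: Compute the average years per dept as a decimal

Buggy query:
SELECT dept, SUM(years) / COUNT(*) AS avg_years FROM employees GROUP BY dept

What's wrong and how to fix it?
Bug: Both operands are integers, so '/' performs integer division and truncates

Fix: Cast one side to REAL so the division keeps the fractional part

Corrected query:
SELECT dept, SUM(years) * 1.0 / COUNT(*) AS avg_years FROM employees GROUP BY dept

Result:
dept    | avg_years
--------+----------
Finance | 15.666667
Sales   | 13.5     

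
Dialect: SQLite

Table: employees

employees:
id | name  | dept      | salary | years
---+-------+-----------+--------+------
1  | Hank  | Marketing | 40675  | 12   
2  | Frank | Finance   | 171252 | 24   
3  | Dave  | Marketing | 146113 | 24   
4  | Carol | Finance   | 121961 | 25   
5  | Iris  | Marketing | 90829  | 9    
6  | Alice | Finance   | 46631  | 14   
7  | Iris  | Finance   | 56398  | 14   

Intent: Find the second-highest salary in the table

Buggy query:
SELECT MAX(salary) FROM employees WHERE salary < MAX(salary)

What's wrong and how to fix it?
Bug: The inner MAX is an aggregate inside WHERE, which is not allowed

Fix: Compute the overall MAX in a subquery, then take MAX of rows below it

Corrected query:
SELECT MAX(salary) FROM employees WHERE salary < (SELECT MAX(salary) FROM employees)

Result:
MAX(salary)
-----------
146113     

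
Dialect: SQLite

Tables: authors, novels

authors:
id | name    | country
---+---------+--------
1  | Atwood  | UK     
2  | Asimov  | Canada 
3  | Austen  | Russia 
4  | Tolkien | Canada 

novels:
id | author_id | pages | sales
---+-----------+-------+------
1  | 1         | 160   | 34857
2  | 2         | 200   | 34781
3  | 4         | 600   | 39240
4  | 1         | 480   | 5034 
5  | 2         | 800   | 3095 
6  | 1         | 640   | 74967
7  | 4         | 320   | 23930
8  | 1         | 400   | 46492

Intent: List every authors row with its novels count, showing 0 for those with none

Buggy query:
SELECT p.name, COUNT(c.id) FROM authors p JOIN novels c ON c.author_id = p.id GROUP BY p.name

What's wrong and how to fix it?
Bug: INNER JOIN drops authors rows that have no matching novels rows

Fix: Switch to LEFT JOIN to retain unmatched parent rows

Corrected query:
SELECT p.name, COUNT(c.id) FROM authors p LEFT JOIN novels c ON c.author_id = p.id GROUP BY p.name

Result:
name    | COUNT(c.id)
--------+------------
Asimov  | 2          
Atwood  | 4          
Austen  | 0          
Tolkien | 2          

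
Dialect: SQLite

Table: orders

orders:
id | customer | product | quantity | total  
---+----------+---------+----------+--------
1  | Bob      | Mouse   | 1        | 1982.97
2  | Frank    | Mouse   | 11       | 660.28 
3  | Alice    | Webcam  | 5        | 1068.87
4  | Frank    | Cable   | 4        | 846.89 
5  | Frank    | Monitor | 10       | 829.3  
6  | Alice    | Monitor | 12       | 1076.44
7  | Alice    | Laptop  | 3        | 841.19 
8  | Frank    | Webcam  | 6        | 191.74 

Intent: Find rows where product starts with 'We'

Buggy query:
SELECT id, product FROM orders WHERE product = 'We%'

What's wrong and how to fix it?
Bug: '=' compares the literal string including the % character; pattern matching needs LIKE

Fix: Replace '=' with LIKE so 'We%' is treated as a pattern

Corrected query:
SELECT id, product FROM orders WHERE product LIKE 'We%'

Result:
id | product
---+--------
3  | Webcam 
8  | Webcam 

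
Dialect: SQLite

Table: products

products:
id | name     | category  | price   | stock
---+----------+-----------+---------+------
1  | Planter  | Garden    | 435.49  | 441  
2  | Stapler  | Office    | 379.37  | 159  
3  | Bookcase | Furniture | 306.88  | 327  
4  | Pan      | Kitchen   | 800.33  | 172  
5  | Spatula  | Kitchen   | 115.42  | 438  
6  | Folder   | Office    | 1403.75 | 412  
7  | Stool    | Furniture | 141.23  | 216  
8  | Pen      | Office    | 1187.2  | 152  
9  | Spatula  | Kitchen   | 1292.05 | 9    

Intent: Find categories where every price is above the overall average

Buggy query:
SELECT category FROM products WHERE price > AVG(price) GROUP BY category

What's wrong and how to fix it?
Bug: AVG() is an aggregate; it can't sit directly in WHERE

Fix: Compute the overall average in a scalar subquery and compare each group's MIN against it in HAVING

Corrected query:
SELECT category FROM products GROUP BY category HAVING MIN(price) > (SELECT AVG(price) FROM products)

Result:
(no rows)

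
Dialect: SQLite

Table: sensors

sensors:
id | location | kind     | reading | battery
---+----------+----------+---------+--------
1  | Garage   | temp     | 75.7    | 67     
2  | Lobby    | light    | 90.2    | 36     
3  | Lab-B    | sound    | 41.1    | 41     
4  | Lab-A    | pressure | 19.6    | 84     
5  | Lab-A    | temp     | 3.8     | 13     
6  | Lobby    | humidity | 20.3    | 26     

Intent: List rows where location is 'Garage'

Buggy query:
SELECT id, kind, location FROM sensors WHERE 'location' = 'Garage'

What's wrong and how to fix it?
Bug: 'location' in single quotes is a string literal, not the column; the comparison is literal-vs-literal and never true

Fix: Remove the quotes around the column name (or use double quotes for an identifier)

Corrected query:
SELECT id, kind, location FROM sensors WHERE location = 'Garage'

Result:
id | kind | location
---+------+---------
1  | temp | Garage  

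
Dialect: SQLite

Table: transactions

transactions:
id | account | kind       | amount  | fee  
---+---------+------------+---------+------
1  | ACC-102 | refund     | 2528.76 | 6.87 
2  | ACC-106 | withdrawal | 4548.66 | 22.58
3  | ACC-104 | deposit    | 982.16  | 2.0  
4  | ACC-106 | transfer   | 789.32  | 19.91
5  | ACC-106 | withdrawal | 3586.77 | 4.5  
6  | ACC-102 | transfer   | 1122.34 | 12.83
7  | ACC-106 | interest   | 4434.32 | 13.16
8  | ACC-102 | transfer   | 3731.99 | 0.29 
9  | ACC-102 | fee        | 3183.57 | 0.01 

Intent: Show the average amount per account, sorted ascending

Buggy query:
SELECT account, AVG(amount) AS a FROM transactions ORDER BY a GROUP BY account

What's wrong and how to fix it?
Bug: ORDER BY appears before GROUP BY; SQL clause order requires GROUP BY first

Fix: Move ORDER BY to the end, after GROUP BY

Corrected query:
SELECT account, AVG(amount) AS a FROM transactions GROUP BY account ORDER BY a

Result:
account | a        
--------+----------
ACC-104 | 982.16   
ACC-102 | 2641.665 
ACC-106 | 3339.7675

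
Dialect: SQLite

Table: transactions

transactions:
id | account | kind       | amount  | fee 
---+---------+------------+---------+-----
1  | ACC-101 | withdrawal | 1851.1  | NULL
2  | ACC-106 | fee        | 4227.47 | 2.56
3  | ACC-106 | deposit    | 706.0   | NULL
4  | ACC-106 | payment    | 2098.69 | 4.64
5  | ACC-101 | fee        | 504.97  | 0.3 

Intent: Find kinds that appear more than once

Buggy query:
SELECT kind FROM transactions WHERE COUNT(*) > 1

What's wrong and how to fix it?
Bug: COUNT(*) is an aggregate and cannot be used in WHERE

Fix: Group first, then use HAVING for the count condition

Corrected query:
SELECT kind FROM transactions GROUP BY kind HAVING COUNT(*) > 1

Result:
kind
----
fee 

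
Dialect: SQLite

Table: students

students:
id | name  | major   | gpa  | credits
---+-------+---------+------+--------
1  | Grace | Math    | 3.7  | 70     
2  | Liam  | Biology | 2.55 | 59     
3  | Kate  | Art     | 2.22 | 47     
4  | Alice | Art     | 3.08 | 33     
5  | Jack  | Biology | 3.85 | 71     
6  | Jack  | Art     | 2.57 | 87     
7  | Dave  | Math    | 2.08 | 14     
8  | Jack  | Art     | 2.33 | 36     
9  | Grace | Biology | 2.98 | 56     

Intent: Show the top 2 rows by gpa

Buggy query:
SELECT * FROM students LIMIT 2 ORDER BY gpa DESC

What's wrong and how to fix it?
Bug: ORDER BY cannot follow LIMIT; LIMIT is the final clause

Fix: Swap the clauses: ORDER BY first, then LIMIT

Corrected query:
SELECT * FROM students ORDER BY gpa DESC LIMIT 2

Result:
id | name  | major   | gpa  | credits
---+-------+---------+------+--------
5  | Jack  | Biology | 3.85 | 71     
1  | Grace | Math    | 3.7  | 70     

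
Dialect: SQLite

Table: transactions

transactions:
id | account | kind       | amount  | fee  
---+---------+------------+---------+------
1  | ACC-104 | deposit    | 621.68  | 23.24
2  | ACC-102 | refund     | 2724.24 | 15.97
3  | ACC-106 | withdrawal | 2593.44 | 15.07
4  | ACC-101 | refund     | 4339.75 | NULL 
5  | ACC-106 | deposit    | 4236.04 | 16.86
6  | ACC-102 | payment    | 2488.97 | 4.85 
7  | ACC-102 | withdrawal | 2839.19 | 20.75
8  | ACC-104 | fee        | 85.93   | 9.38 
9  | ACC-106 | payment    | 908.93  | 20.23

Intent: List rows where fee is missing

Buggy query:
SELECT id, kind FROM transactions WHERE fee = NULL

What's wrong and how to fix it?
Bug: '= NULL' is always unknown in SQL three-valued logic, so no rows match

Fix: Replace '= NULL' with 'IS NULL'

Corrected query:
SELECT id, kind FROM transactions WHERE fee IS NULL

Result:
id | kind  
---+-------
4  | refund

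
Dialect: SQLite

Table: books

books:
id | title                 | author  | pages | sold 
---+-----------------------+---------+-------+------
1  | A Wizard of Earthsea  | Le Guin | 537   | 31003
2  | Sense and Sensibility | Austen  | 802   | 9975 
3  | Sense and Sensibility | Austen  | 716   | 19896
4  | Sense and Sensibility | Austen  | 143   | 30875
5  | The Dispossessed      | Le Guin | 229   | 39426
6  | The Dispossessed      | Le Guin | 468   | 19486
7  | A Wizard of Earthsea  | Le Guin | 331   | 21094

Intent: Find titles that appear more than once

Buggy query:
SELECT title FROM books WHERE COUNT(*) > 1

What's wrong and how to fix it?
Bug: COUNT(*) is an aggregate and cannot be used in WHERE

Fix: Group first, then use HAVING for the count condition

Corrected query:
SELECT title FROM books GROUP BY title HAVING COUNT(*) > 1

Result:
title                
---------------------
A Wizard of Earthsea 
Sense and Sensibility
The Dispossessed     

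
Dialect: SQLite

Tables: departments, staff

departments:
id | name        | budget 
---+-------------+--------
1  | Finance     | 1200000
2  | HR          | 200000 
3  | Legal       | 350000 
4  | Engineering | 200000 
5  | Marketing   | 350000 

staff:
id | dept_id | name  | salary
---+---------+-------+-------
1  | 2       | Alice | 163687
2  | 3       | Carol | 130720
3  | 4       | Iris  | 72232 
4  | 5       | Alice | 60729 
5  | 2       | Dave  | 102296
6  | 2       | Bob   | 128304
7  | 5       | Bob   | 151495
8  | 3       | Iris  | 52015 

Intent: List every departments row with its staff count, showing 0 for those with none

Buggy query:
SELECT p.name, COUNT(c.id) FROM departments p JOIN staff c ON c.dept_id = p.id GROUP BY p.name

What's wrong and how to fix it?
Bug: INNER JOIN drops departments rows that have no matching staff rows

Fix: Switch to LEFT JOIN to retain unmatched parent rows

Corrected query:
SELECT p.name, COUNT(c.id) FROM departments p LEFT JOIN staff c ON c.dept_id = p.id GROUP BY p.name

Result:
name        | COUNT(c.id)
------------+------------
Engineering | 1          
Finance     | 0          
HR          | 3          
Legal       | 2          
Marketing   | 2          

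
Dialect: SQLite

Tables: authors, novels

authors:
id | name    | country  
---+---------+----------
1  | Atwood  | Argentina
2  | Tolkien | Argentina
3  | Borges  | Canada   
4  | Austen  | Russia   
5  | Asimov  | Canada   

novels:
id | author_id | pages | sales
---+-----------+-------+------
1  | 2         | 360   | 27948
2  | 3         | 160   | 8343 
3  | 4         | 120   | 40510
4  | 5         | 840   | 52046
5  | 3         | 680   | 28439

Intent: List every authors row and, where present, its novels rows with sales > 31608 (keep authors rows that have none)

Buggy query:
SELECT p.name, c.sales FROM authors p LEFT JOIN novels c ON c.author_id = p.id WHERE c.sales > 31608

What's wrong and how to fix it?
Bug: Filtering c.sales in WHERE discards the NULL rows produced by LEFT JOIN, turning it into an inner join

Fix: Move the right-table condition into the ON clause so unmatched parents are kept

Corrected query:
SELECT p.name, c.sales FROM authors p LEFT JOIN novels c ON c.author_id = p.id AND c.sales > 31608

Result:
name    | sales
--------+------
Atwood  | NULL 
Tolkien | NULL 
Borges  | NULL 
Austen  | 40510
Asimov  | 52046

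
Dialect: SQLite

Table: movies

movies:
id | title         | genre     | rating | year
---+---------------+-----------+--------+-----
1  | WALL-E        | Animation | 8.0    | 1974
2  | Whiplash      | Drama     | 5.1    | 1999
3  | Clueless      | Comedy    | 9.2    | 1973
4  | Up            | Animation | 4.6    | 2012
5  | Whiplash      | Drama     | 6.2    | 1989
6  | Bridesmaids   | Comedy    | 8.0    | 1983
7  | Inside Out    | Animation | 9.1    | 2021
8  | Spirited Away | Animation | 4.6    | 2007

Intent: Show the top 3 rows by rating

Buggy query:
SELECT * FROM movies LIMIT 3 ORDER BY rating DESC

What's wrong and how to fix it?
Bug: ORDER BY cannot follow LIMIT; LIMIT is the final clause

Fix: Swap the clauses: ORDER BY first, then LIMIT

Corrected query:
SELECT * FROM movies ORDER BY rating DESC LIMIT 3

Result:
id | title      | genre     | rating | year
---+------------+-----------+--------+-----
3  | Clueless   | Comedy    | 9.2    | 1973
7  | Inside Out | Animation | 9.1    | 2021
1  | WALL-E     | Animation | 8      | 1974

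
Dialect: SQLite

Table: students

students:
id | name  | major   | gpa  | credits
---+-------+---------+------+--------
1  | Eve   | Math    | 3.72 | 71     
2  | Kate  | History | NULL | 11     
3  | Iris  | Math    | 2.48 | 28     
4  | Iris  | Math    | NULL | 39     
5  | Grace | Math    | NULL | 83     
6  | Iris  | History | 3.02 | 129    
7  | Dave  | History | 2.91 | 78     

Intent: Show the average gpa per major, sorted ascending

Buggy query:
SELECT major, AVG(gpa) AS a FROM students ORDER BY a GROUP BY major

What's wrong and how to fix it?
Bug: GROUP BY must precede ORDER BY

Fix: Move ORDER BY to the end, after GROUP BY

Corrected query:
SELECT major, AVG(gpa) AS a FROM students GROUP BY major ORDER BY a

Result:
major   | a    
--------+------
History | 2.965
Math    | 3.1  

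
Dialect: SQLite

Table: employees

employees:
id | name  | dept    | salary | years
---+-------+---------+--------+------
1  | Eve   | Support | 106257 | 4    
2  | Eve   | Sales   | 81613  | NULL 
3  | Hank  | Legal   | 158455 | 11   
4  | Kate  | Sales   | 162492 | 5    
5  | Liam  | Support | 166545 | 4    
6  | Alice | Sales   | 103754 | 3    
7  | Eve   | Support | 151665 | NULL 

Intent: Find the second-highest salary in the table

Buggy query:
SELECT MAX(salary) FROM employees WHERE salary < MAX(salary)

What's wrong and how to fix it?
Bug: The inner MAX is an aggregate inside WHERE, which is not allowed

Fix: Put the inner MAX in a scalar subquery

Corrected query:
SELECT MAX(salary) FROM employees WHERE salary < (SELECT MAX(salary) FROM employees)

Result:
MAX(salary)
-----------
162492     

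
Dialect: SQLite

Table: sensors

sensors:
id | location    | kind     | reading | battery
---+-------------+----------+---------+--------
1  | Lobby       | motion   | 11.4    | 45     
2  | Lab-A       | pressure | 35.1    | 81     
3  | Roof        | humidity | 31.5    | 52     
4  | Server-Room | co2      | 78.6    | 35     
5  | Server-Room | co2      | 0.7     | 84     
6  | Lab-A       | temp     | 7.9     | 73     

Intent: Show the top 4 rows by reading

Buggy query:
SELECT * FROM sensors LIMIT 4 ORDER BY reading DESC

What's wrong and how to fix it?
Bug: LIMIT must come after ORDER BY

Fix: Sort with ORDER BY, then apply LIMIT

Corrected query:
SELECT * FROM sensors ORDER BY reading DESC LIMIT 4

Result:
id | location    | kind     | reading | battery
---+-------------+----------+---------+--------
4  | Server-Room | co2      | 78.6    | 35     
2  | Lab-A       | pressure | 35.1    | 81     
3  | Roof        | humidity | 31.5    | 52     
1  | Lobby       | motion   | 11.4    | 45     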